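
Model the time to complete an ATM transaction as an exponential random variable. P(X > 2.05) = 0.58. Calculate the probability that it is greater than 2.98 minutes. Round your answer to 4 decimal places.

0.4530

e^(−λ·2.05) = 0.58 ⇒ λ = −ln(0.58)/2.05 = 0.265721.
P(X > 2.98) = e^(−0.265721·2.98) = e^(−0.79185) ≈ 0.4530.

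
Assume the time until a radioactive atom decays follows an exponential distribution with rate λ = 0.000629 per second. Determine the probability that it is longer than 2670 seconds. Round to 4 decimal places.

0.1865

P(X > 2670) = e^(−λ·2670) = e^(−1.6794) ≈ 0.1865.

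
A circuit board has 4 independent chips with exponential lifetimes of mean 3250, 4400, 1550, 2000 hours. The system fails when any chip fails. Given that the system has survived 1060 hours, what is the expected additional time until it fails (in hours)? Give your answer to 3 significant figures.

First-failure rate Σλ = 1/3250 + 1/4400 + 1/1550 + 1/2000 = 0.00168013.
By memorylessness the expected residual is 1/Σλ = 595.193 hours, regardless of the 1060 already elapsed.

595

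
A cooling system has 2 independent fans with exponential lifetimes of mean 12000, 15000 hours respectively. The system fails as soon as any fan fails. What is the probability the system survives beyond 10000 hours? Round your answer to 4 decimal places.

The first failure time is exponential with rate Σλ_i = 1/12000 + 1/15000 = 0.00015 per hour.
P(min > 10000) = e^(−0.00015·10000) = e^(−1.5) ≈ 0.2231.

0.2231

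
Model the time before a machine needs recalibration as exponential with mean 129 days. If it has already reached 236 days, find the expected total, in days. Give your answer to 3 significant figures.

365

The rate is λ = 1/129 = 0.00775194 per day.
By memorylessness, E[X | X > 236] = 236 + 1/λ = 236 + 129 = 365 days.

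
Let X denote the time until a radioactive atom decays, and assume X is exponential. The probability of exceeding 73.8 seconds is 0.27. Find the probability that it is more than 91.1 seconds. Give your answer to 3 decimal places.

0.199

e^(−λ·73.8) = 0.27 ⇒ λ = −ln(0.27)/73.8 = 0.0177416.
P(X > 91.1) = e^(−0.0177416·91.1) = e^(−1.6163) ≈ 0.199.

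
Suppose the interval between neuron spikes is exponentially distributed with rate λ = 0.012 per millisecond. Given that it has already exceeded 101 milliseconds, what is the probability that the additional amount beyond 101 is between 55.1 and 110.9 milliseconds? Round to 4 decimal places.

0.2520

Memoryless: the residual past 101 is again Exp(λ).
P(55.1 < residual < 110.9) = e^(−λ·55.1) − e^(−λ·110.9) = 0.51623 − 0.26427 ≈ 0.2520.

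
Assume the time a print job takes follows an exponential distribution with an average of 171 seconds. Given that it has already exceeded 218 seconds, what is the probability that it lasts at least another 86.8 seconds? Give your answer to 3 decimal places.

The rate is λ = 1/171 = 0.00584795 per second.
P(X > s+t | X > s) = e^(−λ(s+t))/e^(−λs) = e^(−λt), independent of s = 218.
P(X > 86.8) = e^(−0.5076) ≈ 0.602.

0.602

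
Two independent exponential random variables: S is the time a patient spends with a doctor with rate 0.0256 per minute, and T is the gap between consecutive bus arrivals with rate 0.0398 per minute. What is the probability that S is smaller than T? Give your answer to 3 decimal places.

0.391

λ_1 = 0.0256, λ_2 = 0.0398.
For independent exponentials, P(S < T) = λ_1/(λ_1+λ_2) = 0.0256/0.0654 ≈ 0.391.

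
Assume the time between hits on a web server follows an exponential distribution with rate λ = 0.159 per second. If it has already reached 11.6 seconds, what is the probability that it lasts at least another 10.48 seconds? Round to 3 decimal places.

0.189

The exponential is memoryless, so the remaining time is again Exp(λ): the condition X > 11.6 is irrelevant.
P(X > 10.48) = e^(−1.6663) ≈ 0.189.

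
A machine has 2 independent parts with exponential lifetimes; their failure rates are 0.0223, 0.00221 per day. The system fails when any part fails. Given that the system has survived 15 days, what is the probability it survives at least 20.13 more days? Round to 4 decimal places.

Time to first failure ~ Exp(Σλ) with Σλ = 0.02451.
By memorylessness, P(T > 15+20.13 | T > 15) = P(T > 20.13) = e^(−0.02451·20.13) ≈ 0.6106.

0.6106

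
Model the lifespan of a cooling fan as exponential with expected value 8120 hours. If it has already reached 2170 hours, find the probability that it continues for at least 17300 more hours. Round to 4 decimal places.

0.1188

The rate is λ = 1/8120 = 0.000123153 per hour.
The exponential is memoryless, so the remaining time is again Exp(λ): the condition X > 2170 is irrelevant.
P(X > 17300) = e^(−2.1305) ≈ 0.1188.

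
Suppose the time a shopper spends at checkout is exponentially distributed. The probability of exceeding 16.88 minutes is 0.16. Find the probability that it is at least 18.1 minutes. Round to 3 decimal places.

e^(−λ·16.88) = 0.16 ⇒ λ = −ln(0.16)/16.88 = 0.108565.
P(X > 18.1) = e^(−0.108565·18.1) = e^(−1.965) ≈ 0.140.

0.140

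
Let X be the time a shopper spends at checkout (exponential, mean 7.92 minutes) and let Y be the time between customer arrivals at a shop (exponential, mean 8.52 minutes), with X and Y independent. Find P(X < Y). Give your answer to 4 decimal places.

λ_1 = 1/7.92 = 0.126263, λ_2 = 1/8.52 = 0.117371.
For independent exponentials, P(X < Y) = λ_1/(λ_1+λ_2) = 0.126263/0.243634 ≈ 0.5182.

0.5182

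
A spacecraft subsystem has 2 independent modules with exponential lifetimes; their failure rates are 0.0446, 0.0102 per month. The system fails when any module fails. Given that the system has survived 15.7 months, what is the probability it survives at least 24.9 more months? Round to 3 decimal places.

0.256

Time to first failure ~ Exp(Σλ) with Σλ = 0.0548.
By memorylessness, P(T > 15.7+24.9 | T > 15.7) = P(T > 24.9) = e^(−0.0548·24.9) ≈ 0.256.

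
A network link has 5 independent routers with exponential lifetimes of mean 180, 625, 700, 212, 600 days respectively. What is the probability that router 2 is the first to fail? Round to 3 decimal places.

0.107

Rates: λ_i = 1/mean_i → 0.00555556, 0.0016, 0.00142857, 0.00471698, 0.00166667; Σλ = 0.0149678.
P(router 2 first) = λ_2/Σλ = 0.0016/0.0149678 ≈ 0.107.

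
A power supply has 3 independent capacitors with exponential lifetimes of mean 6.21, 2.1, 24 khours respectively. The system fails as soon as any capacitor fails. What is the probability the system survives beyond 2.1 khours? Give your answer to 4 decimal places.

The first failure time is exponential with rate Σλ_i = 1/6.21 + 1/2.1 + 1/24 = 0.678888 per khour.
P(min > 2.1) = e^(−0.678888·2.1) = e^(−1.4257) ≈ 0.2403.

0.2403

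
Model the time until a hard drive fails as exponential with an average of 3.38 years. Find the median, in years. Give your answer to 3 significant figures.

2.34

The rate is λ = 1/3.38 = 0.295858 per year.
Set 1 − e^(−λt) = 0.5, so t = −ln(0.5)/λ = 0.69315/0.295858 ≈ 2.34284 years.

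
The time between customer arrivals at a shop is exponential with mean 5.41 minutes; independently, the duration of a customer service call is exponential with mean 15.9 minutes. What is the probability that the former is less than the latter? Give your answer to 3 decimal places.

λ_1 = 1/5.41 = 0.184843, λ_2 = 1/15.9 = 0.0628931.
For independent exponentials, P(the former < the latter) = λ_1/(λ_1+λ_2) = 0.184843/0.247736 ≈ 0.746.

0.746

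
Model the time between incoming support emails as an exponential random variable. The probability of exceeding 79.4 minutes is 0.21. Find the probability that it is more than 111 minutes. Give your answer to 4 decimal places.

0.1128

e^(−λ·79.4) = 0.21 ⇒ λ = −ln(0.21)/79.4 = 0.0196555.
P(X > 111) = e^(−0.0196555·111) = e^(−2.1818) ≈ 0.1128.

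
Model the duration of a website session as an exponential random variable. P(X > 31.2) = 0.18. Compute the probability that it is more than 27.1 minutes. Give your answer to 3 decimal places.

e^(−λ·31.2) = 0.18 ⇒ λ = −ln(0.18)/31.2 = 0.0549615.
P(X > 27.1) = e^(−0.0549615·27.1) = e^(−1.4895) ≈ 0.225.

0.225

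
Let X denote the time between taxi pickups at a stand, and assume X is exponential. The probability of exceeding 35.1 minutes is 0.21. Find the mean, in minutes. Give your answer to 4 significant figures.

22.49

e^(−λ·35.1) = 0.21 ⇒ λ = −ln(0.21)/35.1 = 0.0444629.
Mean = 1/λ = 22.4907 minutes.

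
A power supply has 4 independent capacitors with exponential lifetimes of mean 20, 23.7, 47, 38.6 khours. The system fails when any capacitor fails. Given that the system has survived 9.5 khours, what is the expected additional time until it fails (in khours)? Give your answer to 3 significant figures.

First-failure rate Σλ = 1/20 + 1/23.7 + 1/47 + 1/38.6 = 0.139377.
By memorylessness the expected residual is 1/Σλ = 7.17476 khours, regardless of the 9.5 already elapsed.

7.17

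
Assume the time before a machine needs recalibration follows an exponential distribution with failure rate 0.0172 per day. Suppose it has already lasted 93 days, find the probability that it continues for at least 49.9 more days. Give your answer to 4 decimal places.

0.4239

P(X > s+t | X > s) = e^(−λ(s+t))/e^(−λs) = e^(−λt), independent of s = 93.
P(X > 49.9) = e^(−0.85828) ≈ 0.4239.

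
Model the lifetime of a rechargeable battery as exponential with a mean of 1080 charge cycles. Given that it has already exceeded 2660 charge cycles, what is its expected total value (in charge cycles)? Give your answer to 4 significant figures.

3740

The rate is λ = 1/1080 = 0.000925926 per charge cycle.
By memorylessness, E[X | X > 2660] = 2660 + 1/λ = 2660 + 1080 = 3740 charge cycles.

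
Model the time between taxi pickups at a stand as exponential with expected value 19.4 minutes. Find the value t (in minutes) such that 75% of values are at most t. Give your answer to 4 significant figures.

26.89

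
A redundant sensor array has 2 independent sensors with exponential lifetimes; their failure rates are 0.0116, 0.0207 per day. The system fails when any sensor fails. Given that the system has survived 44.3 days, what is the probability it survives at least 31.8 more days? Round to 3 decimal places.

Time to first failure ~ Exp(Σλ) with Σλ = 0.0323.
By memorylessness, P(T > 44.3+31.8 | T > 44.3) = P(T > 31.8) = e^(−0.0323·31.8) ≈ 0.358.

0.358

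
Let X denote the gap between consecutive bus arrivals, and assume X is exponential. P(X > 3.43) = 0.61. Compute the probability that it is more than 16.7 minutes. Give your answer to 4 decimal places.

0.0901

e^(−λ·3.43) = 0.61 ⇒ λ = −ln(0.61)/3.43 = 0.14411.
P(X > 16.7) = e^(−0.14411·16.7) = e^(−2.4066) ≈ 0.0901.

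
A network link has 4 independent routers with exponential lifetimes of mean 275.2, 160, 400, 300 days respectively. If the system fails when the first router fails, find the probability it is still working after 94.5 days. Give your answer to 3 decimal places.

0.226

The first failure time is exponential with rate Σλ_i = 1/275.2 + 1/160 + 1/400 + 1/300 = 0.0157171 per day.
P(min > 94.5) = e^(−0.0157171·94.5) = e^(−1.4853) ≈ 0.226.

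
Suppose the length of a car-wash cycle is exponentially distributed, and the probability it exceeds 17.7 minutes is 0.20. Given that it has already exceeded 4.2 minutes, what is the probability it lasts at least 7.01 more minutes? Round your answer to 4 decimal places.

0.5287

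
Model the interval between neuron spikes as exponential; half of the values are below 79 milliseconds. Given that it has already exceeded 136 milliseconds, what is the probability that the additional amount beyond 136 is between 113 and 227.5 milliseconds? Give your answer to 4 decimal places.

0.2352

For an exponential, median = ln(2)/λ, so λ = ln 2 / 79 = 0.00877401 per millisecond.
Memoryless: the residual past 136 is again Exp(λ).
P(113 < residual < 227.5) = e^(−λ·113) − e^(−λ·227.5) = 0.37103 − 0.13587 ≈ 0.2352.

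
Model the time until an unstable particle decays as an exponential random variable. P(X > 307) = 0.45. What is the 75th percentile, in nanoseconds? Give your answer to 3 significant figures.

e^(−λ·307) = 0.45 ⇒ λ = −ln(0.45)/307 = 0.002601.
75th percentile: 1 − e^(−λt) = 0.75, t = −ln(0.25)/λ = 532.985 nanoseconds.

533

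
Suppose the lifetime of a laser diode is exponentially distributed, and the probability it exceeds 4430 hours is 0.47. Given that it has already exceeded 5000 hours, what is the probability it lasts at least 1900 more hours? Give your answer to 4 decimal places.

From e^(−λ·4430) = 0.47, λ = −ln(0.47)/4430 = 0.000170434.
Memoryless: P(X > 5000+1900 | X > 5000) = P(X > 1900) = e^(−0.000170434·1900) ≈ 0.7234.

0.7234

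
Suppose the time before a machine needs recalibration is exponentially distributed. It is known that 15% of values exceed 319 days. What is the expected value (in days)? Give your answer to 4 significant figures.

168.1

e^(−λ·319) = 0.15 ⇒ λ = −ln(0.15)/319 = 0.00594708.
Mean = 1/λ = 168.15 days.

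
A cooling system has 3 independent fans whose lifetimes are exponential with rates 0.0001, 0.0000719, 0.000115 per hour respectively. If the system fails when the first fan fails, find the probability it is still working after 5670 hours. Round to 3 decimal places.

The time to first failure is exponential with rate Σλ = 0.0001 + 0.0000719 + 0.000115 = 0.0002869.
P(min > 5670) = e^(−0.0002869·5670) = e^(−1.6267) ≈ 0.197.

0.197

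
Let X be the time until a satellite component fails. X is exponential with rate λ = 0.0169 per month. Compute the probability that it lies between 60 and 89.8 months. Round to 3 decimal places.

P(60 < X < 89.8) = e^(−λ·60) − e^(−λ·89.8) = 0.36277 − 0.21923 ≈ 0.144.

0.144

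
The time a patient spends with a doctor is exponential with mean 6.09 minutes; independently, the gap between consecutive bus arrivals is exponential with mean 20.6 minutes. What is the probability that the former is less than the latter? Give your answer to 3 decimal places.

0.772

λ_1 = 1/6.09 = 0.164204, λ_2 = 1/20.6 = 0.0485437.
For independent exponentials, P(the former < the latter) = λ_1/(λ_1+λ_2) = 0.164204/0.212747 ≈ 0.772.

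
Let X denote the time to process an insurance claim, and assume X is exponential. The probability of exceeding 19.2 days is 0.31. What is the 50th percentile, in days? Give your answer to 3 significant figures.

11.4

e^(−λ·19.2) = 0.31 ⇒ λ = −ln(0.31)/19.2 = 0.0609991.
50th percentile: 1 − e^(−λt) = 0.5, t = −ln(0.5)/λ = 11.3632 days.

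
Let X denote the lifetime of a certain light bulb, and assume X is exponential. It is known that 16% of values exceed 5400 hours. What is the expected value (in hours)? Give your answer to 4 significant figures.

e^(−λ·5400) = 0.16 ⇒ λ = −ln(0.16)/5400 = 0.000339367.
Mean = 1/λ = 2946.66 hours.

2947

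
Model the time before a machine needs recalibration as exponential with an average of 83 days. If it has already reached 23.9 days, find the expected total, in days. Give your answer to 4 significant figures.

The rate is λ = 1/83 = 0.0120482 per day.
By memorylessness, E[X | X > 23.9] = 23.9 + 1/λ = 23.9 + 83 = 106.9 days.

106.9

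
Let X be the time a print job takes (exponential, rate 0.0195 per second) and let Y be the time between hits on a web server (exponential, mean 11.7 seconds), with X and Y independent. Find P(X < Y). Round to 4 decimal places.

λ_1 = 0.0195, λ_2 = 1/11.7 = 0.0854701.
For independent exponentials, P(X < Y) = λ_1/(λ_1+λ_2) = 0.0195/0.10497 ≈ 0.1858.

0.1858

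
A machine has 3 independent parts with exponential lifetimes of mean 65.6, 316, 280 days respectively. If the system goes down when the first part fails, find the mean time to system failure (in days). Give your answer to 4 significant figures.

45.50

The first failure time is exponential with rate Σλ_i = 1/65.6 + 1/316 + 1/280 = 0.0219799 per day.
E[min] = 1/Σλ = 1/0.0219799 = 45.4961 days.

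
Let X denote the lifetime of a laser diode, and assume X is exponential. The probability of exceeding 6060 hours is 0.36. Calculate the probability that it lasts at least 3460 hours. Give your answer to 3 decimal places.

e^(−λ·6060) = 0.36 ⇒ λ = −ln(0.36)/6060 = 0.000168589.
P(X > 3460) = e^(−0.000168589·3460) = e^(−0.58332) ≈ 0.558.

0.558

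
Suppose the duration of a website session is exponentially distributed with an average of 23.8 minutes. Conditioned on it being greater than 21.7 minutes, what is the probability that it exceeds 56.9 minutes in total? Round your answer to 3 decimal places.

0.228

The rate is λ = 1/23.8 = 0.0420168 per minute.
P(X > s+t | X > s) = e^(−λ(s+t))/e^(−λs) = e^(−λt), independent of s = 21.7.
P(X > 35.2) = e^(−1.479) ≈ 0.228.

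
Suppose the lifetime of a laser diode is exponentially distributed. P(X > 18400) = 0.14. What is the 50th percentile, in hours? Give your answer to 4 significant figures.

6487

e^(−λ·18400) = 0.14 ⇒ λ = −ln(0.14)/18400 = 0.000106854.
50th percentile: 1 − e^(−λt) = 0.5, t = −ln(0.5)/λ = 6486.86 hours.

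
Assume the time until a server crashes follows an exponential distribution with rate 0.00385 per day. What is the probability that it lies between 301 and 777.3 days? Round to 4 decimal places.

P(301 < X < 777.3) = e^(−λ·301) − e^(−λ·777.3) = 0.31385 − 0.05016 ≈ 0.2637.

0.2637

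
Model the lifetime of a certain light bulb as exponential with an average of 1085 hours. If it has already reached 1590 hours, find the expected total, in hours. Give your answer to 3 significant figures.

The rate is λ = 1/1085 = 0.000921659 per hour.
By memorylessness, E[X | X > 1590] = 1590 + 1/λ = 1590 + 1085 = 2675 hours.

2680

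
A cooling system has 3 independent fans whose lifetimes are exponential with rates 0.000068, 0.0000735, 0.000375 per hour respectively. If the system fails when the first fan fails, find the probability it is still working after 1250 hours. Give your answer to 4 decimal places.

0.5243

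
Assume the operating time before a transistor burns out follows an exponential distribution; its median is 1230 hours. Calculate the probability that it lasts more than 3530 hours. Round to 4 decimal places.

0.1368

For an exponential, median = ln(2)/λ, so λ = ln 2 / 1230 = 0.000563534 per hour.
P(X > 3530) = e^(−λ·3530) = e^(−1.9893) ≈ 0.1368.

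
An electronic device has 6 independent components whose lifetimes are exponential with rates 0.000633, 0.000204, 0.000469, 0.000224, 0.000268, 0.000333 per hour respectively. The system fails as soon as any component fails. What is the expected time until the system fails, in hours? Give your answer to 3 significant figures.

469

The time to first failure is exponential with rate Σλ = 0.000633 + 0.000204 + 0.000469 + 0.000224 + 0.000268 + 0.000333 = 0.002131.
E[min] = 1/Σλ = 1/0.002131 = 469.263 hours.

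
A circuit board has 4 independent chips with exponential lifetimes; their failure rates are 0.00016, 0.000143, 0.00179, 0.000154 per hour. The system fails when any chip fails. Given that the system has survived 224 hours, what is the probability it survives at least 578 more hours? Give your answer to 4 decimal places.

Time to first failure ~ Exp(Σλ) with Σλ = 0.002247.
By memorylessness, P(T > 224+578 | T > 224) = P(T > 578) = e^(−0.002247·578) ≈ 0.2729.

0.2729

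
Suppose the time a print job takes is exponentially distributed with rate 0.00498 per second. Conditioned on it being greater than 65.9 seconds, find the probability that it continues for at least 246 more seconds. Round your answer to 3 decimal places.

0.294

P(X > s+t | X > s) = e^(−λ(s+t))/e^(−λs) = e^(−λt), independent of s = 65.9.
P(X > 246) = e^(−1.2251) ≈ 0.294.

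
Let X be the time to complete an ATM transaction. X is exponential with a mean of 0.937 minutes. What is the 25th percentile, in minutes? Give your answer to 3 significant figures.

0.270

The rate is λ = 1/0.937 = 1.06724 per minute.
Set 1 − e^(−λt) = 0.25, so t = −ln(0.75)/λ = 0.28768/1.06724 ≈ 0.269558 minutes.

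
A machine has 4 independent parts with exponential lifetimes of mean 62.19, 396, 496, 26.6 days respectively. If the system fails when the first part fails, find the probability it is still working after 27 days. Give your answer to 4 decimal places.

0.2077

The first failure time is exponential with rate Σλ_i = 1/62.19 + 1/396 + 1/496 + 1/26.6 = 0.0582151 per day.
P(min > 27) = e^(−0.0582151·27) = e^(−1.5718) ≈ 0.2077.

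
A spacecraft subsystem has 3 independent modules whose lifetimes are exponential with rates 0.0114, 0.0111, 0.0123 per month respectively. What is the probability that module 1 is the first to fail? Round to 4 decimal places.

The time to first failure is exponential with rate Σλ = 0.0114 + 0.0111 + 0.0123 = 0.0348.
P(module 1 first) = λ_1/Σλ = 0.0114/0.0348 ≈ 0.3276.

0.3276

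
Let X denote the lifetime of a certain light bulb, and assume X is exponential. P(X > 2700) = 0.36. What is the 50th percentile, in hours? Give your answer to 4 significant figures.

e^(−λ·2700) = 0.36 ⇒ λ = −ln(0.36)/2700 = 0.000378389.
50th percentile: 1 − e^(−λt) = 0.5, t = −ln(0.5)/λ = 1831.84 hours.

1832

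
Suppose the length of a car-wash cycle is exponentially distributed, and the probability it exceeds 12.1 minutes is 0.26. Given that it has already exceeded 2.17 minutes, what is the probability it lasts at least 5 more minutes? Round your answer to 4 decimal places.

0.5731

From e^(−λ·12.1) = 0.26, λ = −ln(0.26)/12.1 = 0.111328.
Memoryless: P(X > 2.17+5 | X > 2.17) = P(X > 5) = e^(−0.111328·5) ≈ 0.5731.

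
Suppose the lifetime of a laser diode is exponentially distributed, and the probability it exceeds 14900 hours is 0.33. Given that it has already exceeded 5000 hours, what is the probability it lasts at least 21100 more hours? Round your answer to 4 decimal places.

From e^(−λ·14900) = 0.33, λ = −ln(0.33)/14900 = 0.0000744069.
Memoryless: P(X > 5000+21100 | X > 5000) = P(X > 21100) = e^(−0.0000744069·21100) ≈ 0.2080.

0.2080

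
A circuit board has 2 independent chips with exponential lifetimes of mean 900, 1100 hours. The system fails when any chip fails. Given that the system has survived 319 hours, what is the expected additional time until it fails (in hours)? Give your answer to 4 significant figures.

495.0

First-failure rate Σλ = 1/900 + 1/1100 = 0.0020202.
By memorylessness the expected residual is 1/Σλ = 495 hours, regardless of the 319 already elapsed.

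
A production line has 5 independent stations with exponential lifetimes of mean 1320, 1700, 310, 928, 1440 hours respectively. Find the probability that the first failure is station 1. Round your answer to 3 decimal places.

Rates: λ_i = 1/mean_i → 0.000757576, 0.000588235, 0.00322581, 0.00107759, 0.000694444; Σλ = 0.00634365.
P(station 1 first) = λ_1/Σλ = 0.000757576/0.00634365 ≈ 0.119.

0.119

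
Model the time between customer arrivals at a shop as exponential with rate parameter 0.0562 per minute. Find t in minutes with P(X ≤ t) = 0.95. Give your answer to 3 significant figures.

Set 1 − e^(−λt) = 0.95, so t = −ln(0.05)/λ = 2.9957/0.0562 ≈ 53.3048 minutes.

53.3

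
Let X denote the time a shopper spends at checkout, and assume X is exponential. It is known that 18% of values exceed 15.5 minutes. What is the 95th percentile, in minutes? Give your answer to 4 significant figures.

e^(−λ·15.5) = 0.18 ⇒ λ = −ln(0.18)/15.5 = 0.110632.
95th percentile: 1 − e^(−λt) = 0.95, t = −ln(0.05)/λ = 27.0783 minutes.

27.08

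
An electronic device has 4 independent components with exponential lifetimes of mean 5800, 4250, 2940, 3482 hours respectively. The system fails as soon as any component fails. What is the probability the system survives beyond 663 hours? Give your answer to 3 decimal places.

The first failure time is exponential with rate Σλ_i = 1/5800 + 1/4250 + 1/2940 + 1/3482 = 0.00103504 per hour.
P(min > 663) = e^(−0.00103504·663) = e^(−0.68623) ≈ 0.503.

0.503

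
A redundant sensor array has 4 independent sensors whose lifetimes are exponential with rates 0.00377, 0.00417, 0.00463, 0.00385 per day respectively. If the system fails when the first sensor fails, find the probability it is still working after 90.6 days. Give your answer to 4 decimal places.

The time to first failure is exponential with rate Σλ = 0.00377 + 0.00417 + 0.00463 + 0.00385 = 0.01642.
P(min > 90.6) = e^(−0.01642·90.6) = e^(−1.4877) ≈ 0.2259.

0.2259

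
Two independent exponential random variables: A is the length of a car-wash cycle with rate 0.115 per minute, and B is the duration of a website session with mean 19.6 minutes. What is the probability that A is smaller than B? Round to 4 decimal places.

λ_1 = 0.115, λ_2 = 1/19.6 = 0.0510204.
For independent exponentials, P(A < B) = λ_1/(λ_1+λ_2) = 0.115/0.16602 ≈ 0.6927.

0.6927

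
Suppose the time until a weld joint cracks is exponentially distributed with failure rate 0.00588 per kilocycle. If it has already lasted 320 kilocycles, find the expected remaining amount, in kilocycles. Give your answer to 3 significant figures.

170

By memorylessness, the remaining amount past any threshold is again Exp(λ) with mean 1/λ = 170.068 kilocycles.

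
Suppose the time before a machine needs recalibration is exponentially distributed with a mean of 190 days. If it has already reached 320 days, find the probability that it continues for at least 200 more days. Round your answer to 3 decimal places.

0.349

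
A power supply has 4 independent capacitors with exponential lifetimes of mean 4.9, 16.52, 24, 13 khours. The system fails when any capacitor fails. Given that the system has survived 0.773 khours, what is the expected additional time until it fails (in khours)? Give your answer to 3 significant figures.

2.61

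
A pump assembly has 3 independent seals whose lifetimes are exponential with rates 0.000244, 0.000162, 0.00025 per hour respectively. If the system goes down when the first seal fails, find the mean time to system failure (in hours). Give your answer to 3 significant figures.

The time to first failure is exponential with rate Σλ = 0.000244 + 0.000162 + 0.00025 = 0.000656.
E[min] = 1/Σλ = 1/0.000656 = 1524.39 hours.

1520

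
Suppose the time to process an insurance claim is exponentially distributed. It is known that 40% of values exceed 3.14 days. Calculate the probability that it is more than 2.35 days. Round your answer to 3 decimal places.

e^(−λ·3.14) = 0.40 ⇒ λ = −ln(0.40)/3.14 = 0.291812.
P(X > 2.35) = e^(−0.291812·2.35) = e^(−0.68576) ≈ 0.504.

0.504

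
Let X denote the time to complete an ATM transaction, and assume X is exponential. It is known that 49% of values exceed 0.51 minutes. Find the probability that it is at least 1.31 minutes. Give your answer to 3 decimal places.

e^(−λ·0.51) = 0.49 ⇒ λ = −ln(0.49)/0.51 = 1.39873.
P(X > 1.31) = e^(−1.39873·1.31) = e^(−1.8323) ≈ 0.160.

0.160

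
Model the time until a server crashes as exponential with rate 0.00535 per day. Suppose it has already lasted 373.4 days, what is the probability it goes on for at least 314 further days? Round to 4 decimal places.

0.1864

By the memoryless property, P(X > 373.4+314 | X > 373.4) = P(X > 314).
P(X > 314) = e^(−1.6799) ≈ 0.1864.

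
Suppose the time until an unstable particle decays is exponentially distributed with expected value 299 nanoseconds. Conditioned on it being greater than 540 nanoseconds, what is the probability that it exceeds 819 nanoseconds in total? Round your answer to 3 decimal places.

0.393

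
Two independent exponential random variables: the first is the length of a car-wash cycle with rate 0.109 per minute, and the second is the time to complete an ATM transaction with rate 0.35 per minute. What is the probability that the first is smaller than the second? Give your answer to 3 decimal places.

0.237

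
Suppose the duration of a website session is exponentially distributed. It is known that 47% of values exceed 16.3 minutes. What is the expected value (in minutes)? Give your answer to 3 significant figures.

e^(−λ·16.3) = 0.47 ⇒ λ = −ln(0.47)/16.3 = 0.0463204.
Mean = 1/λ = 21.5888 minutes.

21.6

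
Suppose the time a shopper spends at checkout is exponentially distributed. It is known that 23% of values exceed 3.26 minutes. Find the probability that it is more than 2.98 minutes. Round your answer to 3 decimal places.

0.261

e^(−λ·3.26) = 0.23 ⇒ λ = −ln(0.23)/3.26 = 0.450821.
P(X > 2.98) = e^(−0.450821·2.98) = e^(−1.3434) ≈ 0.261.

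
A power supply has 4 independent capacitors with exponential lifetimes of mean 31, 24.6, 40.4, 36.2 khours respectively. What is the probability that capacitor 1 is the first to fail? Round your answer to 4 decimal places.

0.2575

Rates: λ_i = 1/mean_i → 0.0322581, 0.0406504, 0.0247525, 0.0276243; Σλ = 0.125285.
P(capacitor 1 first) = λ_1/Σλ = 0.0322581/0.125285 ≈ 0.2575.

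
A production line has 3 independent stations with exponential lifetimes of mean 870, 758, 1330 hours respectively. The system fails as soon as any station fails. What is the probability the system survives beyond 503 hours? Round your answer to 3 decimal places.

0.198

The first failure time is exponential with rate Σλ_i = 1/870 + 1/758 + 1/1330 = 0.00322057 per hour.
P(min > 503) = e^(−0.00322057·503) = e^(−1.6199) ≈ 0.198.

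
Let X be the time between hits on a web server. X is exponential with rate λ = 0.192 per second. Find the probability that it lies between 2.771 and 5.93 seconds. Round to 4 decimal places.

P(2.771 < X < 5.93) = e^(−λ·2.771) − e^(−λ·5.93) = 0.58741 − 0.32028 ≈ 0.2671.

0.2671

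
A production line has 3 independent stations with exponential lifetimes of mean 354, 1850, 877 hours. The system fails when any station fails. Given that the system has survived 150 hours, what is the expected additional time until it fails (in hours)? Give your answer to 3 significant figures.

222

First-failure rate Σλ = 1/354 + 1/1850 + 1/877 = 0.00450565.
By memorylessness the expected residual is 1/Σλ = 221.944 hours, regardless of the 150 already elapsed.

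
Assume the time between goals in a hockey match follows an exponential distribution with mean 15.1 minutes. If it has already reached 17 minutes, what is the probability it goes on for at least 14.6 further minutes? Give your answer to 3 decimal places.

The rate is λ = 1/15.1 = 0.0662252 per minute.
The exponential is memoryless, so the remaining time is again Exp(λ): the condition X > 17 is irrelevant.
P(X > 14.6) = e^(−0.96689) ≈ 0.380.

0.380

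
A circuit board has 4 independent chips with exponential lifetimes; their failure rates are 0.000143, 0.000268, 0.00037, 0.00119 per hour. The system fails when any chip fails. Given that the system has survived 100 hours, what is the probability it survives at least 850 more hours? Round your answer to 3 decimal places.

Time to first failure ~ Exp(Σλ) with Σλ = 0.001971.
By memorylessness, P(T > 100+850 | T > 100) = P(T > 850) = e^(−0.001971·850) ≈ 0.187.

0.187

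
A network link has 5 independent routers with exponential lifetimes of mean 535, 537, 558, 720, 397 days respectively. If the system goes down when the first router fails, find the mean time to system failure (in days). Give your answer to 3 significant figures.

The first failure time is exponential with rate Σλ_i = 1/535 + 1/537 + 1/558 + 1/720 + 1/397 = 0.00943125 per day.
E[min] = 1/Σλ = 1/0.00943125 = 106.03 days.

106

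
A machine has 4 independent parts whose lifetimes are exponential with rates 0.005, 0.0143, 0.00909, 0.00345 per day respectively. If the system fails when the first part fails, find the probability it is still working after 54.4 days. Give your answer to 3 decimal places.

0.177

The time to first failure is exponential with rate Σλ = 0.005 + 0.0143 + 0.00909 + 0.00345 = 0.03184.
P(min > 54.4) = e^(−0.03184·54.4) = e^(−1.7321) ≈ 0.177.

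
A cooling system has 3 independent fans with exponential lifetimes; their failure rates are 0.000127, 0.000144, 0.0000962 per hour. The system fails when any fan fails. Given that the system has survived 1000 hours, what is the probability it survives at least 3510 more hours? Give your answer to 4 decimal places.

Time to first failure ~ Exp(Σλ) with Σλ = 0.0003672.
By memorylessness, P(T > 1000+3510 | T > 1000) = P(T > 3510) = e^(−0.0003672·3510) ≈ 0.2756.

0.2756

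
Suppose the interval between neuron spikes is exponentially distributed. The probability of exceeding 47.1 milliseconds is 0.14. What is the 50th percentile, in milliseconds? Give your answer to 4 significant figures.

16.60

e^(−λ·47.1) = 0.14 ⇒ λ = −ln(0.14)/47.1 = 0.0417434.
50th percentile: 1 − e^(−λt) = 0.5, t = −ln(0.5)/λ = 16.605 milliseconds.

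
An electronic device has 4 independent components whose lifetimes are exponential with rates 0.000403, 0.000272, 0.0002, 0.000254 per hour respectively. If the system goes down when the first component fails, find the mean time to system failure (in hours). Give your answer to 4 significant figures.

885.7

The time to first failure is exponential with rate Σλ = 0.000403 + 0.000272 + 0.0002 + 0.000254 = 0.001129.
E[min] = 1/Σλ = 1/0.001129 = 885.74 hours.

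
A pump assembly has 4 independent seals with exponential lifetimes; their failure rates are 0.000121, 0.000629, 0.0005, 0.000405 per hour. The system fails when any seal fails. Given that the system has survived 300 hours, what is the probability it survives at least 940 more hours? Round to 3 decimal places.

Time to first failure ~ Exp(Σλ) with Σλ = 0.001655.
By memorylessness, P(T > 300+940 | T > 300) = P(T > 940) = e^(−0.001655·940) ≈ 0.211.

0.211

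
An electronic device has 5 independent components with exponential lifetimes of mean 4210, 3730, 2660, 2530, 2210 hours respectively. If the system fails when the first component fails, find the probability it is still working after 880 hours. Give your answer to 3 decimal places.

The first failure time is exponential with rate Σλ_i = 1/4210 + 1/3730 + 1/2660 + 1/2530 + 1/2210 = 0.00172931 per hour.
P(min > 880) = e^(−0.00172931·880) = e^(−1.5218) ≈ 0.218.

0.218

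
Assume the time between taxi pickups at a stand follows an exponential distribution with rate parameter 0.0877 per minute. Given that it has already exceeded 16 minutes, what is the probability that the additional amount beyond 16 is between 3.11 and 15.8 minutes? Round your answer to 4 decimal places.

0.5111

Memoryless: the residual past 16 is again Exp(λ).
P(3.11 < residual < 15.8) = e^(−λ·3.11) − e^(−λ·15.8) = 0.76129 − 0.25016 ≈ 0.5111.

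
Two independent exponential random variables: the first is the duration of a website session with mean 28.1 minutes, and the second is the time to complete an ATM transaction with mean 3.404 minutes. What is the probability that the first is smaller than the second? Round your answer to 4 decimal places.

λ_1 = 1/28.1 = 0.0355872, λ_2 = 1/3.404 = 0.293772.
For independent exponentials, P(the first < the second) = λ_1/(λ_1+λ_2) = 0.0355872/0.329359 ≈ 0.1080.

0.1080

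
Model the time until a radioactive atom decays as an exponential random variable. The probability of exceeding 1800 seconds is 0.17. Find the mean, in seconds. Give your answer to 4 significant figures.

e^(−λ·1800) = 0.17 ⇒ λ = −ln(0.17)/1800 = 0.00098442.
Mean = 1/λ = 1015.83 seconds.

1016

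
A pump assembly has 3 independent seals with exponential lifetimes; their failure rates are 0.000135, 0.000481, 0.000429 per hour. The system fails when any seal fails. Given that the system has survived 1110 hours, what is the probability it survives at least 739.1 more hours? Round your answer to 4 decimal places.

0.4619

Time to first failure ~ Exp(Σλ) with Σλ = 0.001045.
By memorylessness, P(T > 1110+739.1 | T > 1110) = P(T > 739.1) = e^(−0.001045·739.1) ≈ 0.4619.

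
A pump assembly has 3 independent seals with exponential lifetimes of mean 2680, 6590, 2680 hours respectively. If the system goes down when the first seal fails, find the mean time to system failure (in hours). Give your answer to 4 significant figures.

The first failure time is exponential with rate Σλ_i = 1/2680 + 1/6590 + 1/2680 = 0.000898014 per hour.
E[min] = 1/Σλ = 1/0.000898014 = 1113.57 hours.

1114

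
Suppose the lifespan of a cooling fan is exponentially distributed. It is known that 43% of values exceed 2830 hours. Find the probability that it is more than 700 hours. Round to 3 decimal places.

0.812

e^(−λ·2830) = 0.43 ⇒ λ = −ln(0.43)/2830 = 0.000298223.
P(X > 700) = e^(−0.000298223·700) = e^(−0.20876) ≈ 0.812.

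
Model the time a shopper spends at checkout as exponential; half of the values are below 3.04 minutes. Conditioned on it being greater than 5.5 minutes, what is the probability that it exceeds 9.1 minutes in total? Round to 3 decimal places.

0.440

For an exponential, median = ln(2)/λ, so λ = ln 2 / 3.04 = 0.228009 per minute.
The exponential is memoryless, so the remaining time is again Exp(λ): the condition X > 5.5 is irrelevant.
P(X > 3.6) = e^(−0.82083) ≈ 0.440.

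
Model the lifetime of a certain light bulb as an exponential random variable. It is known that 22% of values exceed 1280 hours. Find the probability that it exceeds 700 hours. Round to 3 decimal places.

0.437

e^(−λ·1280) = 0.22 ⇒ λ = −ln(0.22)/1280 = 0.00118291.
P(X > 700) = e^(−0.00118291·700) = e^(−0.82804) ≈ 0.437.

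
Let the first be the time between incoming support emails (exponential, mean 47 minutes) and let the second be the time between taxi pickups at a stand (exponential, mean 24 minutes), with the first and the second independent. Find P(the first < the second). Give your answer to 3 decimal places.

λ_1 = 1/47 = 0.0212766, λ_2 = 1/24 = 0.0416667.
For independent exponentials, P(the first < the second) = λ_1/(λ_1+λ_2) = 0.0212766/0.0629433 ≈ 0.338.

0.338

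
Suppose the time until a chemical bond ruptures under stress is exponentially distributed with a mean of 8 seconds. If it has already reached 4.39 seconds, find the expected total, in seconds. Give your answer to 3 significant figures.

12.4

The rate is λ = 1/8 = 0.125 per second.
By memorylessness, E[X | X > 4.39] = 4.39 + 1/λ = 4.39 + 8 = 12.39 seconds.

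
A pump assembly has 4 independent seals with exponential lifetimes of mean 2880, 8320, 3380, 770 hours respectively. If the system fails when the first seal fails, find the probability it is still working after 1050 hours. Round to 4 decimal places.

The first failure time is exponential with rate Σλ_i = 1/2880 + 1/8320 + 1/3380 + 1/770 = 0.00206197 per hour.
P(min > 1050) = e^(−0.00206197·1050) = e^(−2.1651) ≈ 0.1147.

0.1147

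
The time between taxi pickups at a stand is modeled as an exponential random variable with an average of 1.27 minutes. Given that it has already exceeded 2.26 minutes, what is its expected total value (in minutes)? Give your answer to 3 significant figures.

The rate is λ = 1/1.27 = 0.787402 per minute.
By memorylessness, E[X | X > 2.26] = 2.26 + 1/λ = 2.26 + 1.27 = 3.53 minutes.

3.53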